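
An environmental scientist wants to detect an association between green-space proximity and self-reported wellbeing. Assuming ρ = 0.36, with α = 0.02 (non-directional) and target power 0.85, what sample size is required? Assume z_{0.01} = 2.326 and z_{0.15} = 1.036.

n = 83

Fisher's z: C = ½·ln((1+r)/(1−r)) = ½·ln(2.1250) = 0.3769.
n = ((z_{α/2} + z_β)/C)² + 3.
(2.326 + 1.036) / 0.3769 = 3.362 / 0.3769 = 8.920.
n = 8.920² + 3 = 79.57 + 3 = 82.6.
Round up.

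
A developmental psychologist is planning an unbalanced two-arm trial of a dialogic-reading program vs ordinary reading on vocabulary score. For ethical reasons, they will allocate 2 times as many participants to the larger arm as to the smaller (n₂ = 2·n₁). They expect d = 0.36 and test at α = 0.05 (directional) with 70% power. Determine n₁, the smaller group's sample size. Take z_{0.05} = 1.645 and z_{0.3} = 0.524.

n₁ = 55

With allocation ratio k = n₂/n₁ = 2, Var(x̄₁−x̄₂) = σ²(1/n₁ + 1/(k·n₁)) = σ²·(k+1)/(k·n₁).
So n₁ = (1 + 1/k)·((z_{α} + z_β)/d)² = 1.500 × (2.169/0.36)².
n₁ = 1.500 × 36.30 = 54.5.
Round up: n₁ = 55, giving n₂ = 2 × 55 = 110.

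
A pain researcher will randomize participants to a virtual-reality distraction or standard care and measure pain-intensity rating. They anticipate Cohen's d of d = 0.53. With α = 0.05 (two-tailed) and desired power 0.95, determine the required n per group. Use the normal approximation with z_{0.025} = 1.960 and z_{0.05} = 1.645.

For two independent groups with equal n: n = 2·((z_{α/2} + z_β) / d)².
z_{α/2} + z_β = 1.960 + 1.645 = 3.605.
n = 2 × (3.605 / 0.53)² = 2 × 6.802² = 2 × 46.27 = 92.5.
Round up to the next whole participant.

n = 93 per group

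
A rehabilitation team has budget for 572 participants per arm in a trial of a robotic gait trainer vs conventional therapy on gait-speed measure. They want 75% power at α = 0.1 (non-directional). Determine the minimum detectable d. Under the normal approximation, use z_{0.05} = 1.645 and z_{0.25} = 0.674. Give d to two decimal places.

For two independent groups of n = 572 each: d_min = (z_{α/2} + z_β)·√(2/n).
z-sum = 1.645 + 0.674 = 2.319.
d_min = 2.319 × √(2/572) = 2.319 × 0.0591 = 0.137.

d_min ≈ 0.14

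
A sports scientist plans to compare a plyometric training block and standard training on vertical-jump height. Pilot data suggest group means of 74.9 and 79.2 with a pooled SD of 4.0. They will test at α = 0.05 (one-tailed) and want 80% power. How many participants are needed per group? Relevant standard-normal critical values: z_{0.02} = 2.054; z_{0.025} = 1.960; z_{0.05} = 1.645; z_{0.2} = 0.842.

n = 11 per group

Cohen's d = |M₁ − M₂| / SD_pooled = |74.9 − 79.2| / 4.0 = 4.3 / 4.0 = 1.075.
For two independent groups with equal n: n = 2·((z_{α} + z_β) / d)².
z_{α} + z_β = 1.645 + 0.842 = 2.487.
n = 2 × (2.487 / 1.075)² = 2 × 2.313² = 2 × 5.35 = 10.7.
Round up to the next whole participant.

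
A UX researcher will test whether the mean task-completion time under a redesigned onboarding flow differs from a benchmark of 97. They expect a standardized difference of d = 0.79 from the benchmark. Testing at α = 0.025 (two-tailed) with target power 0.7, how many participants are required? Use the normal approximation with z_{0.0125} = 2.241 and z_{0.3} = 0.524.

n = 13

For a one-sample test: n = ((z_{α/2} + z_β) / d)².
z_{α/2} + z_β = 2.241 + 0.524 = 2.765.
n = (2.765 / 0.79)² = 3.500² = 12.25.
Round up.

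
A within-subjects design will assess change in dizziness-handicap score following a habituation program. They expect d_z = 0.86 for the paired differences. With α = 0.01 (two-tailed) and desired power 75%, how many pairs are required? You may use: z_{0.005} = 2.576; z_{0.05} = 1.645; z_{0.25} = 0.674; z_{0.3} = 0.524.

For a paired (one-sample on differences) test: n = ((z_{α/2} + z_β) / d)².
z_{α/2} + z_β = 2.576 + 0.674 = 3.250.
n = (3.250 / 0.86)² = 3.779² = 14.28.
Round up.

n = 15 pairs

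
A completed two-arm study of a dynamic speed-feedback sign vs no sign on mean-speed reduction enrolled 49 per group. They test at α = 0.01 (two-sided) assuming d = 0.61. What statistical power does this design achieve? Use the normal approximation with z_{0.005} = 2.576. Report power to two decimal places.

For two equal groups, power = Φ(d·√(n/2) − z_{α/2}).
d·√(n/2) = 0.61 × √(49/2) = 0.61 × 4.950 = 3.019.
z_β = 3.019 − 2.576 = 0.443.
Power = Φ(0.443) = 0.671.

power ≈ 0.67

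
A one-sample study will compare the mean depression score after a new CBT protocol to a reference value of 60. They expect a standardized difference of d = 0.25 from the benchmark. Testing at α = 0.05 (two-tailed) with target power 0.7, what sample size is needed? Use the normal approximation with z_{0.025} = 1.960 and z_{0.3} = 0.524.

For a one-sample test: n = ((z_{α/2} + z_β) / d)².
z_{α/2} + z_β = 1.960 + 0.524 = 2.484.
n = (2.484 / 0.25)² = 9.936² = 98.72.
Round up.

n = 99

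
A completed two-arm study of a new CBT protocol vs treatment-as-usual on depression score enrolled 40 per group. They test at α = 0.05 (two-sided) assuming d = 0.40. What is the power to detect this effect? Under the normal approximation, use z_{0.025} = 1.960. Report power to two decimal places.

For two equal groups, power = Φ(d·√(n/2) − z_{α/2}).
d·√(n/2) = 0.40 × √(40/2) = 0.40 × 4.472 = 1.789.
z_β = 1.789 − 1.960 = -0.171.
Power = Φ(-0.171) = 0.432.

power ≈ 0.43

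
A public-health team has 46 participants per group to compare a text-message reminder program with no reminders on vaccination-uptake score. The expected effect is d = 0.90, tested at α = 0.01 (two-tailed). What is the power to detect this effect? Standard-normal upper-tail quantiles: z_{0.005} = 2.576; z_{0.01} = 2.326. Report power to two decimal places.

power ≈ 0.96

For two equal groups, power = Φ(d·√(n/2) − z_{α/2}).
d·√(n/2) = 0.90 × √(46/2) = 0.90 × 4.796 = 4.316.
z_β = 4.316 − 2.576 = 1.740.
Power = Φ(1.740) = 0.959.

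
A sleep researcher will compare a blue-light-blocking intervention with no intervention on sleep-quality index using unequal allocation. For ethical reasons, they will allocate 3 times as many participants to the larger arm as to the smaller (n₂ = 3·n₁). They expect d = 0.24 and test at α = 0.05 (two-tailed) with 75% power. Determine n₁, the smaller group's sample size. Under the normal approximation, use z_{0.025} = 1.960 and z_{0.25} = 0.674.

n₁ = 161

With allocation ratio k = n₂/n₁ = 3, Var(x̄₁−x̄₂) = σ²(1/n₁ + 1/(k·n₁)) = σ²·(k+1)/(k·n₁).
So n₁ = (1 + 1/k)·((z_{α/2} + z_β)/d)² = 1.333 × (2.634/0.24)².
n₁ = 1.333 × 120.45 = 160.6.
Round up: n₁ = 161, giving n₂ = 3 × 161 = 483.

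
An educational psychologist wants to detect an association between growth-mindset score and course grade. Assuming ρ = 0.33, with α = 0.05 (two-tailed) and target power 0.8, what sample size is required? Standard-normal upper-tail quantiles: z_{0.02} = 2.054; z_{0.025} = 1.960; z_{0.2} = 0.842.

Fisher's z: C = ½·ln((1+r)/(1−r)) = ½·ln(1.9851) = 0.3428.
n = ((z_{α/2} + z_β)/C)² + 3.
(1.960 + 0.842) / 0.3428 = 2.802 / 0.3428 = 8.174.
n = 8.174² + 3 = 66.81 + 3 = 69.8.
Round up.

n = 70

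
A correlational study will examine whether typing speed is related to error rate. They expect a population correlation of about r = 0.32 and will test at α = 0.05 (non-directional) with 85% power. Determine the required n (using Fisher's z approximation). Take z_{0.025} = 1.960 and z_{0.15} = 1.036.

n = 85

Fisher's z: C = ½·ln((1+r)/(1−r)) = ½·ln(1.9412) = 0.3316.
n = ((z_{α/2} + z_β)/C)² + 3.
(1.960 + 1.036) / 0.3316 = 2.996 / 0.3316 = 9.035.
n = 9.035² + 3 = 81.63 + 3 = 84.6.
Round up.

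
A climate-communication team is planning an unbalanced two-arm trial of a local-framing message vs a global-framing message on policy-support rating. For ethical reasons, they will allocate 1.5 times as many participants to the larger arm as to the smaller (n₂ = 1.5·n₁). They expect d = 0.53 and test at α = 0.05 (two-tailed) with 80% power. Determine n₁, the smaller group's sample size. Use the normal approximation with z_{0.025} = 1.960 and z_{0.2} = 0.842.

With allocation ratio k = n₂/n₁ = 1.5, Var(x̄₁−x̄₂) = σ²(1/n₁ + 1/(k·n₁)) = σ²·(k+1)/(k·n₁).
So n₁ = (1 + 1/k)·((z_{α/2} + z_β)/d)² = 1.667 × (2.802/0.53)².
n₁ = 1.667 × 27.95 = 46.6.
Round up: n₁ = 47, giving n₂ = ⌈1.5 × 47⌉ = ⌈70.5⌉ = 71.

n₁ = 47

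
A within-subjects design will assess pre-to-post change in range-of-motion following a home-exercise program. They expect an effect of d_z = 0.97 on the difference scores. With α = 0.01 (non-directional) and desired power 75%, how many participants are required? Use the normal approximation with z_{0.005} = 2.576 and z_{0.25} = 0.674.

For a paired (one-sample on differences) test: n = ((z_{α/2} + z_β) / d)².
z_{α/2} + z_β = 2.576 + 0.674 = 3.250.
n = (3.250 / 0.97)² = 3.351² = 11.23.
Round up.

n = 12 pairs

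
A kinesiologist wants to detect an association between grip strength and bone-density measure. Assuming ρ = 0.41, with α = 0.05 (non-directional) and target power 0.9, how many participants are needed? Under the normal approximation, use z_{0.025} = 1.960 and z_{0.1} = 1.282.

Fisher's z: C = ½·ln((1+r)/(1−r)) = ½·ln(2.3898) = 0.4356.
n = ((z_{α/2} + z_β)/C)² + 3.
(1.960 + 1.282) / 0.4356 = 3.242 / 0.4356 = 7.443.
n = 7.443² + 3 = 55.39 + 3 = 58.4.
Round up.

n = 59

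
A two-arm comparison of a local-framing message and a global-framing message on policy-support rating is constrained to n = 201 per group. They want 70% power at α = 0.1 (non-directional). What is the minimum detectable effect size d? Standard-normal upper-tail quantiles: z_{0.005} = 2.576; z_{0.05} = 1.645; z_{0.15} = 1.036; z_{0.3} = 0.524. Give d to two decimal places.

d_min ≈ 0.22

For two independent groups of n = 201 each: d_min = (z_{α/2} + z_β)·√(2/n).
z-sum = 1.645 + 0.524 = 2.169.
d_min = 2.169 × √(2/201) = 2.169 × 0.0998 = 0.216.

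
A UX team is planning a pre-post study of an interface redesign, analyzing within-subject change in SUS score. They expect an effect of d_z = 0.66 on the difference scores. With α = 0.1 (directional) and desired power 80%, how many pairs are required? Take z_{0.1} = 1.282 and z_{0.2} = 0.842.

n = 11 pairs

For a paired (one-sample on differences) test: n = ((z_{α} + z_β) / d)².
z_{α} + z_β = 1.282 + 0.842 = 2.124.
n = (2.124 / 0.66)² = 3.218² = 10.36.
Round up.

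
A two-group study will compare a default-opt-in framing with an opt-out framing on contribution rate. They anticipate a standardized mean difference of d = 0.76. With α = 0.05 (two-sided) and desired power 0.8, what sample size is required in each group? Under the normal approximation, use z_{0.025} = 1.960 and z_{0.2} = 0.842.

For two independent groups with equal n: n = 2·((z_{α/2} + z_β) / d)².
z_{α/2} + z_β = 1.960 + 0.842 = 2.802.
n = 2 × (2.802 / 0.76)² = 2 × 3.687² = 2 × 13.59 = 27.2.
Round up to the next whole participant.

n = 28 per group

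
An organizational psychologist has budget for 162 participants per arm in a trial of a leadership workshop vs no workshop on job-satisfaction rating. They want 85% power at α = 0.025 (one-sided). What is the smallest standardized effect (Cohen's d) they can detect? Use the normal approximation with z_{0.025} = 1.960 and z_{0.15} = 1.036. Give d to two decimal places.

d_min ≈ 0.33

For two independent groups of n = 162 each: d_min = (z_{α} + z_β)·√(2/n).
z-sum = 1.960 + 1.036 = 2.996.
d_min = 2.996 × √(2/162) = 2.996 × 0.1111 = 0.333.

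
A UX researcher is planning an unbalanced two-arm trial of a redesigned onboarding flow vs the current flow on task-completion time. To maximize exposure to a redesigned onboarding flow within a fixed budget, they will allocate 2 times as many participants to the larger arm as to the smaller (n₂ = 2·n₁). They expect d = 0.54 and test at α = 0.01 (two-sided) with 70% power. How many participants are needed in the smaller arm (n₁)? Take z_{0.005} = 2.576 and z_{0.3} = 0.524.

n₁ = 50

With allocation ratio k = n₂/n₁ = 2, Var(x̄₁−x̄₂) = σ²(1/n₁ + 1/(k·n₁)) = σ²·(k+1)/(k·n₁).
So n₁ = (1 + 1/k)·((z_{α/2} + z_β)/d)² = 1.500 × (3.100/0.54)².
n₁ = 1.500 × 32.96 = 49.4.
Round up: n₁ = 50, giving n₂ = 2 × 50 = 100.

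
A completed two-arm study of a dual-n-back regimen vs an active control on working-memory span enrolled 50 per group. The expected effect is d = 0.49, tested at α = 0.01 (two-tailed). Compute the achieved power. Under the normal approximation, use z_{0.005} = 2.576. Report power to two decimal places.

For two equal groups, power = Φ(d·√(n/2) − z_{α/2}).
d·√(n/2) = 0.49 × √(50/2) = 0.49 × 5.000 = 2.450.
z_β = 2.450 − 2.576 = -0.126.
Power = Φ(-0.126) = 0.450.

power ≈ 0.45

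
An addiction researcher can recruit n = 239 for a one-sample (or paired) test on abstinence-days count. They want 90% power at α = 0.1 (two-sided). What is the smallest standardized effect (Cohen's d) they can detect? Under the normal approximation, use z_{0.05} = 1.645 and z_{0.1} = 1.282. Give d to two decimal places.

d_min ≈ 0.19

For a single sample (or paired design) of n = 239: d_min = (z_{α/2} + z_β)/√n.
z-sum = 1.645 + 1.282 = 2.927.
d_min = 2.927 / √239 = 2.927 / 15.460 = 0.189.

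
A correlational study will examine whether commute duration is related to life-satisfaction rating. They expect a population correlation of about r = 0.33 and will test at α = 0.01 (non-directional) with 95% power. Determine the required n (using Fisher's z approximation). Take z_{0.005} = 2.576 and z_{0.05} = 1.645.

Fisher's z: C = ½·ln((1+r)/(1−r)) = ½·ln(1.9851) = 0.3428.
n = ((z_{α/2} + z_β)/C)² + 3.
(2.576 + 1.645) / 0.3428 = 4.221 / 0.3428 = 12.313.
n = 12.313² + 3 = 151.62 + 3 = 154.6.
Round up.

n = 155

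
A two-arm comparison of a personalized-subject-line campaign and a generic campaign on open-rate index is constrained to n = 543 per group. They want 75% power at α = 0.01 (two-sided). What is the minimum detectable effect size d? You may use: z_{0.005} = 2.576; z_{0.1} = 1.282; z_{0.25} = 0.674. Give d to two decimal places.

For two independent groups of n = 543 each: d_min = (z_{α/2} + z_β)·√(2/n).
z-sum = 2.576 + 0.674 = 3.250.
d_min = 3.250 × √(2/543) = 3.250 × 0.0607 = 0.197.

d_min ≈ 0.20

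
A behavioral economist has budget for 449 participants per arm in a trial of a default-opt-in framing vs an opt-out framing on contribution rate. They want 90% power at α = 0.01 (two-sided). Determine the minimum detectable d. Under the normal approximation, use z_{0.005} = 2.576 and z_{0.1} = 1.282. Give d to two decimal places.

For two independent groups of n = 449 each: d_min = (z_{α/2} + z_β)·√(2/n).
z-sum = 2.576 + 1.282 = 3.858.
d_min = 3.858 × √(2/449) = 3.858 × 0.0667 = 0.257.

d_min ≈ 0.26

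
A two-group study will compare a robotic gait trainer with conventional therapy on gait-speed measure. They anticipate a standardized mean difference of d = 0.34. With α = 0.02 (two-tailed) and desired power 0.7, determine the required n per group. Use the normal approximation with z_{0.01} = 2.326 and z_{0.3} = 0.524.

For two independent groups with equal n: n = 2·((z_{α/2} + z_β) / d)².
z_{α/2} + z_β = 2.326 + 0.524 = 2.850.
n = 2 × (2.850 / 0.34)² = 2 × 8.382² = 2 × 70.26 = 140.5.
Round up to the next whole participant.

n = 141 per group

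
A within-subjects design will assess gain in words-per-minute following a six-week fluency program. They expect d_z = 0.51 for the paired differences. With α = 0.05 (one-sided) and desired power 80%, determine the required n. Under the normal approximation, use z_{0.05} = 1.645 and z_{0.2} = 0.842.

n = 24 pairs

For a paired (one-sample on differences) test: n = ((z_{α} + z_β) / d)².
z_{α} + z_β = 1.645 + 0.842 = 2.487.
n = (2.487 / 0.51)² = 4.876² = 23.78.
Round up.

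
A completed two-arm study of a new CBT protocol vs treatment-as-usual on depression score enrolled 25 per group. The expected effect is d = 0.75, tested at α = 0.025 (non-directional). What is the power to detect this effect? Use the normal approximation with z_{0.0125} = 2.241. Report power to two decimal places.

For two equal groups, power = Φ(d·√(n/2) − z_{α/2}).
d·√(n/2) = 0.75 × √(25/2) = 0.75 × 3.536 = 2.652.
z_β = 2.652 − 2.241 = 0.411.
Power = Φ(0.411) = 0.659.

power ≈ 0.66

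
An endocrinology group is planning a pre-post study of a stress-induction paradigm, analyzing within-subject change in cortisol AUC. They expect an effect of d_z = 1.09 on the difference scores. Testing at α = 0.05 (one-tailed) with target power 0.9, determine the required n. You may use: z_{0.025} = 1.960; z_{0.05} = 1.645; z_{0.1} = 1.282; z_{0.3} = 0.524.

For a paired (one-sample on differences) test: n = ((z_{α} + z_β) / d)².
z_{α} + z_β = 1.645 + 1.282 = 2.927.
n = (2.927 / 1.09)² = 2.685² = 7.21.
Round up.

n = 8 pairs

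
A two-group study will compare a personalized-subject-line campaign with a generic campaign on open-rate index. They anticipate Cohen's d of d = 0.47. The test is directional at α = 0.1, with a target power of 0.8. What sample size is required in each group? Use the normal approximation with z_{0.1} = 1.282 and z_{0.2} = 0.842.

For two independent groups with equal n: n = 2·((z_{α} + z_β) / d)².
z_{α} + z_β = 1.282 + 0.842 = 2.124.
n = 2 × (2.124 / 0.47)² = 2 × 4.519² = 2 × 20.42 = 40.8.
Round up to the next whole participant.

n = 41 per group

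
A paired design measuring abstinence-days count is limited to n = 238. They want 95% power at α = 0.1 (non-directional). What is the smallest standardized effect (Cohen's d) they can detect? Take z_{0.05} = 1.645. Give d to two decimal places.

For a single sample (or paired design) of n = 238: d_min = (z_{α/2} + z_β)/√n.
z-sum = 1.645 + 1.645 = 3.290.
d_min = 3.290 / √238 = 3.290 / 15.427 = 0.213.

d_min ≈ 0.21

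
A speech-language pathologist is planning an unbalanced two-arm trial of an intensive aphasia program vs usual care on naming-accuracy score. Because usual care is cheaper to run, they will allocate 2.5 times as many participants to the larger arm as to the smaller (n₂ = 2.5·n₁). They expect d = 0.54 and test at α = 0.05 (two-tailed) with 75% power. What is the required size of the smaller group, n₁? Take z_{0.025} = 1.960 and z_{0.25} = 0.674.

n₁ = 34

With allocation ratio k = n₂/n₁ = 2.5, Var(x̄₁−x̄₂) = σ²(1/n₁ + 1/(k·n₁)) = σ²·(k+1)/(k·n₁).
So n₁ = (1 + 1/k)·((z_{α/2} + z_β)/d)² = 1.400 × (2.634/0.54)².
n₁ = 1.400 × 23.79 = 33.3.
Round up: n₁ = 34, giving n₂ = 2.5 × 34 = 85.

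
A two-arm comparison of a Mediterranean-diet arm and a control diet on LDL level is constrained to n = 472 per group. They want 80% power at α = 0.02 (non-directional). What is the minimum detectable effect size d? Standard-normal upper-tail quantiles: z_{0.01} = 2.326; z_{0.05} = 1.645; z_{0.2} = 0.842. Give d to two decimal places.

For two independent groups of n = 472 each: d_min = (z_{α/2} + z_β)·√(2/n).
z-sum = 2.326 + 0.842 = 3.168.
d_min = 3.168 × √(2/472) = 3.168 × 0.0651 = 0.206.

d_min ≈ 0.21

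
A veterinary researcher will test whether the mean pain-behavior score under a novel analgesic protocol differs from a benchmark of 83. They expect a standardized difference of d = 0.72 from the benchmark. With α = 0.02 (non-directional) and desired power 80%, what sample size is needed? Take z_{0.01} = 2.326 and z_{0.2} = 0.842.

n = 20

For a one-sample test: n = ((z_{α/2} + z_β) / d)².
z_{α/2} + z_β = 2.326 + 0.842 = 3.168.
n = (3.168 / 0.72)² = 4.400² = 19.36.
Round up.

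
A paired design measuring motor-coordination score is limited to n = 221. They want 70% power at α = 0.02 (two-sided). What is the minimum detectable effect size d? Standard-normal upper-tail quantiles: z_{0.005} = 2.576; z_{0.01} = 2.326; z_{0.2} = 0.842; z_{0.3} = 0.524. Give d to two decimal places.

For a single sample (or paired design) of n = 221: d_min = (z_{α/2} + z_β)/√n.
z-sum = 2.326 + 0.524 = 2.850.
d_min = 2.850 / √221 = 2.850 / 14.866 = 0.192.

d_min ≈ 0.19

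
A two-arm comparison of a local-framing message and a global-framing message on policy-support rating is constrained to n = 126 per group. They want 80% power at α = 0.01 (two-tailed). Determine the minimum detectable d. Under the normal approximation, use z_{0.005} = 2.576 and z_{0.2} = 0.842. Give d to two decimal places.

d_min ≈ 0.43

For two independent groups of n = 126 each: d_min = (z_{α/2} + z_β)·√(2/n).
z-sum = 2.576 + 0.842 = 3.418.
d_min = 3.418 × √(2/126) = 3.418 × 0.1260 = 0.431.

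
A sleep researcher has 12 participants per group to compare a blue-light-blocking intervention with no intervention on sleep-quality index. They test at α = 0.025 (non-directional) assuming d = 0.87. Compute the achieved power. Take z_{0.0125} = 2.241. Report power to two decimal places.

power ≈ 0.46

For two equal groups, power = Φ(d·√(n/2) − z_{α/2}).
d·√(n/2) = 0.87 × √(12/2) = 0.87 × 2.449 = 2.131.
z_β = 2.131 − 2.241 = -0.110.
Power = Φ(-0.110) = 0.456.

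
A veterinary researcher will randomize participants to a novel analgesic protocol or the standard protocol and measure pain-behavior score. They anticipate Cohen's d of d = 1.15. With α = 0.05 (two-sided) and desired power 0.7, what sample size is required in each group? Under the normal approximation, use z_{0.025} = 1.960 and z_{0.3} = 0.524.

For two independent groups with equal n: n = 2·((z_{α/2} + z_β) / d)².
z_{α/2} + z_β = 1.960 + 0.524 = 2.484.
n = 2 × (2.484 / 1.15)² = 2 × 2.160² = 2 × 4.67 = 9.3.
Round up to the next whole participant.

n = 10 per group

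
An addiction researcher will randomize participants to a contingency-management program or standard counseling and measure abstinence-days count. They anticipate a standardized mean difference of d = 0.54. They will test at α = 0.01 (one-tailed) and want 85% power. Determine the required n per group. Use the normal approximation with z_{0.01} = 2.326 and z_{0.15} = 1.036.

For two independent groups with equal n: n = 2·((z_{α} + z_β) / d)².
z_{α} + z_β = 2.326 + 1.036 = 3.362.
n = 2 × (3.362 / 0.54)² = 2 × 6.226² = 2 × 38.76 = 77.5.
Round up to the next whole participant.

n = 78 per group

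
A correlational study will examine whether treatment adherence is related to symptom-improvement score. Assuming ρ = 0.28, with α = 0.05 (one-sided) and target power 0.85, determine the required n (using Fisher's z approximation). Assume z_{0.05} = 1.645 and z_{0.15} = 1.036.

n = 90

Fisher's z: C = ½·ln((1+r)/(1−r)) = ½·ln(1.7778) = 0.2877.
n = ((z_{α} + z_β)/C)² + 3.
(1.645 + 1.036) / 0.2877 = 2.681 / 0.2877 = 9.319.
n = 9.319² + 3 = 86.84 + 3 = 89.8.
Round up.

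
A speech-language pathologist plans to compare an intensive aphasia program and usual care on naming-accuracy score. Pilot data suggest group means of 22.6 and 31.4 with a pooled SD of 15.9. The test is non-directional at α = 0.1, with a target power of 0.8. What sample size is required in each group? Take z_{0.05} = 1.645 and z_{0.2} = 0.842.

Cohen's d = |M₁ − M₂| / SD_pooled = |22.6 − 31.4| / 15.9 = 8.8 / 15.9 = 0.553.
For two independent groups with equal n: n = 2·((z_{α/2} + z_β) / d)².
z_{α/2} + z_β = 1.645 + 0.842 = 2.487.
n = 2 × (2.487 / 0.553)² = 2 × 4.497² = 2 × 20.23 = 40.5.
Round up to the next whole participant.

n = 41 per group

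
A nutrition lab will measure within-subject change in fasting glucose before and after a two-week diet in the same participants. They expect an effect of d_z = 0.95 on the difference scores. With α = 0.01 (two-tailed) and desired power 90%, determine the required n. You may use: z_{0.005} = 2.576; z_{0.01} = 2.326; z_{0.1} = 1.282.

n = 17 pairs

For a paired (one-sample on differences) test: n = ((z_{α/2} + z_β) / d)².
z_{α/2} + z_β = 2.576 + 1.282 = 3.858.
n = (3.858 / 0.95)² = 4.061² = 16.49.
Round up.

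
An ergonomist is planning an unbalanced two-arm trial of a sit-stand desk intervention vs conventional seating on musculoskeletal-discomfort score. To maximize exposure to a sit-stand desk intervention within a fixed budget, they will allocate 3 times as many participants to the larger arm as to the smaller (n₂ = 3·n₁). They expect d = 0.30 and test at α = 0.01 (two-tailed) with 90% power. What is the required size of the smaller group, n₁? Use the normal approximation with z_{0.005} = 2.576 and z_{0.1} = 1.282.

With allocation ratio k = n₂/n₁ = 3, Var(x̄₁−x̄₂) = σ²(1/n₁ + 1/(k·n₁)) = σ²·(k+1)/(k·n₁).
So n₁ = (1 + 1/k)·((z_{α/2} + z_β)/d)² = 1.333 × (3.858/0.30)².
n₁ = 1.333 × 165.38 = 220.5.
Round up: n₁ = 221, giving n₂ = 3 × 221 = 663.

n₁ = 221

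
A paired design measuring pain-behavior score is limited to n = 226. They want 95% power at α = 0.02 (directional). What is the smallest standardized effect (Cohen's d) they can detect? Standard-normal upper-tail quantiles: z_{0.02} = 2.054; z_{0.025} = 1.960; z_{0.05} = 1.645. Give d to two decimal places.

d_min ≈ 0.25

For a single sample (or paired design) of n = 226: d_min = (z_{α} + z_β)/√n.
z-sum = 2.054 + 1.645 = 3.699.
d_min = 3.699 / √226 = 3.699 / 15.033 = 0.246.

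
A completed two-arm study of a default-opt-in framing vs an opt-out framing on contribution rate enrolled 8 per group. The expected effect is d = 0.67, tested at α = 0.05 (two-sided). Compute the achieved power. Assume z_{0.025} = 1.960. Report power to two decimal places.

For two equal groups, power = Φ(d·√(n/2) − z_{α/2}).
d·√(n/2) = 0.67 × √(8/2) = 0.67 × 2.000 = 1.340.
z_β = 1.340 − 1.960 = -0.620.
Power = Φ(-0.620) = 0.268.

power ≈ 0.27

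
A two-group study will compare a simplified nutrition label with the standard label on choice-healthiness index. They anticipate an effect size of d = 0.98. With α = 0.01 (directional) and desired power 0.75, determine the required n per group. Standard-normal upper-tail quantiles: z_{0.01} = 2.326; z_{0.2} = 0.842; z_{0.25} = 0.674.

n = 19 per group

For two independent groups with equal n: n = 2·((z_{α} + z_β) / d)².
z_{α} + z_β = 2.326 + 0.674 = 3.000.
n = 2 × (3.000 / 0.98)² = 2 × 3.061² = 2 × 9.37 = 18.7.
Round up to the next whole participant.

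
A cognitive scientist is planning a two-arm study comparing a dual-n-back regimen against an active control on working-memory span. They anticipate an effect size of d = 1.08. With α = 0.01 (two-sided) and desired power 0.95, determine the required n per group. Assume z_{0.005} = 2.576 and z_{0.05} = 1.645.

For two independent groups with equal n: n = 2·((z_{α/2} + z_β) / d)².
z_{α/2} + z_β = 2.576 + 1.645 = 4.221.
n = 2 × (4.221 / 1.08)² = 2 × 3.908² = 2 × 15.28 = 30.6.
Round up to the next whole participant.

n = 31 per group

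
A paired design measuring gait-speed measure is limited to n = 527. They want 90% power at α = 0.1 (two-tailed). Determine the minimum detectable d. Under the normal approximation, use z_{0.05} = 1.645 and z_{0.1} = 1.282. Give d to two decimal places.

d_min ≈ 0.13

For a single sample (or paired design) of n = 527: d_min = (z_{α/2} + z_β)/√n.
z-sum = 1.645 + 1.282 = 2.927.
d_min = 2.927 / √527 = 2.927 / 22.956 = 0.128.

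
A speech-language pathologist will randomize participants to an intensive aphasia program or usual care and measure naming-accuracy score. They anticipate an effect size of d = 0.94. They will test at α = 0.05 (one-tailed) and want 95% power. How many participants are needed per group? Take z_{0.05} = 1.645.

For two independent groups with equal n: n = 2·((z_{α} + z_β) / d)².
z_{α} + z_β = 1.645 + 1.645 = 3.290.
n = 2 × (3.290 / 0.94)² = 2 × 3.500² = 2 × 12.25 = 24.5.
Round up to the next whole participant.

n = 25 per group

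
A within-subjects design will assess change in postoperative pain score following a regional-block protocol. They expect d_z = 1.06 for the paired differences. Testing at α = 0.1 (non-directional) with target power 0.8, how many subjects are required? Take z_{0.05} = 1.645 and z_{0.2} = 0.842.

n = 6 pairs

For a paired (one-sample on differences) test: n = ((z_{α/2} + z_β) / d)².
z_{α/2} + z_β = 1.645 + 0.842 = 2.487.
n = (2.487 / 1.06)² = 2.346² = 5.50.
Round up.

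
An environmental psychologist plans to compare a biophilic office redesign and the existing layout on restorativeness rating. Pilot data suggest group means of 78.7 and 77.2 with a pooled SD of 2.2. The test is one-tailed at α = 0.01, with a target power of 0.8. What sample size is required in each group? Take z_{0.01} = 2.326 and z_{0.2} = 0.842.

n = 44 per group

Cohen's d = |M₁ − M₂| / SD_pooled = |78.7 − 77.2| / 2.2 = 1.5 / 2.2 = 0.682.
For two independent groups with equal n: n = 2·((z_{α} + z_β) / d)².
z_{α} + z_β = 2.326 + 0.842 = 3.168.
n = 2 × (3.168 / 0.682)² = 2 × 4.645² = 2 × 21.58 = 43.2.
Round up to the next whole participant.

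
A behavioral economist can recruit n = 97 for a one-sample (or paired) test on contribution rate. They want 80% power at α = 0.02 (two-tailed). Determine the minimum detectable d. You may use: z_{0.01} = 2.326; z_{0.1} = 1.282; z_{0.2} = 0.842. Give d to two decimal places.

For a single sample (or paired design) of n = 97: d_min = (z_{α/2} + z_β)/√n.
z-sum = 2.326 + 0.842 = 3.168.
d_min = 3.168 / √97 = 3.168 / 9.849 = 0.322.

d_min ≈ 0.32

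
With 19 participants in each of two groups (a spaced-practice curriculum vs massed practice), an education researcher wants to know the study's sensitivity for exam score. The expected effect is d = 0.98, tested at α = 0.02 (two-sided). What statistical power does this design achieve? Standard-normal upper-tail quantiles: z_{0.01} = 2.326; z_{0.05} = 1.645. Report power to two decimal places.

power ≈ 0.76

For two equal groups, power = Φ(d·√(n/2) − z_{α/2}).
d·√(n/2) = 0.98 × √(19/2) = 0.98 × 3.082 = 3.021.
z_β = 3.021 − 2.326 = 0.695.
Power = Φ(0.695) = 0.756.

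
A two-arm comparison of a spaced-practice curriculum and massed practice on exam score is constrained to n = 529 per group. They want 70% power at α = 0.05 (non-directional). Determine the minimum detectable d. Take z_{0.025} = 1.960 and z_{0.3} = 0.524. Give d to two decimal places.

d_min ≈ 0.15

For two independent groups of n = 529 each: d_min = (z_{α/2} + z_β)·√(2/n).
z-sum = 1.960 + 0.524 = 2.484.
d_min = 2.484 × √(2/529) = 2.484 × 0.0615 = 0.153.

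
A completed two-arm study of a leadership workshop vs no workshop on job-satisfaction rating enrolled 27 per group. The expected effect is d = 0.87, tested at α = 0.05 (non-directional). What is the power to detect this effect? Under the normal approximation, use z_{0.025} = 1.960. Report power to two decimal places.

power ≈ 0.89

For two equal groups, power = Φ(d·√(n/2) − z_{α/2}).
d·√(n/2) = 0.87 × √(27/2) = 0.87 × 3.674 = 3.197.
z_β = 3.197 − 1.960 = 1.237.
Power = Φ(1.237) = 0.892.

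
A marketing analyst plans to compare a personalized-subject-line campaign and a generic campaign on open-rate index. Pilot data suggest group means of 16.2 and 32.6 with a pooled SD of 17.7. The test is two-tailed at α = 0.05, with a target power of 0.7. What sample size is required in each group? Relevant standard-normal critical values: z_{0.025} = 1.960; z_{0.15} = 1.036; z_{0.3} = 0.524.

n = 15 per group

Cohen's d = |M₁ − M₂| / SD_pooled = |16.2 − 32.6| / 17.7 = 16.4 / 17.7 = 0.927.
For two independent groups with equal n: n = 2·((z_{α/2} + z_β) / d)².
z_{α/2} + z_β = 1.960 + 0.524 = 2.484.
n = 2 × (2.484 / 0.927)² = 2 × 2.680² = 2 × 7.18 = 14.4.
Round up to the next whole participant.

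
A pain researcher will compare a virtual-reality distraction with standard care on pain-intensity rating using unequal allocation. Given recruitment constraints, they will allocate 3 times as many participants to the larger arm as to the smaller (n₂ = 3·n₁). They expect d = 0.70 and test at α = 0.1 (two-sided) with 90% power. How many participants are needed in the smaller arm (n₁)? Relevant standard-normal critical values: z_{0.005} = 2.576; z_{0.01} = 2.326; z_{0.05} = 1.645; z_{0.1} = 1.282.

n₁ = 24

With allocation ratio k = n₂/n₁ = 3, Var(x̄₁−x̄₂) = σ²(1/n₁ + 1/(k·n₁)) = σ²·(k+1)/(k·n₁).
So n₁ = (1 + 1/k)·((z_{α/2} + z_β)/d)² = 1.333 × (2.927/0.70)².
n₁ = 1.333 × 17.48 = 23.3.
Round up: n₁ = 24, giving n₂ = 3 × 24 = 72.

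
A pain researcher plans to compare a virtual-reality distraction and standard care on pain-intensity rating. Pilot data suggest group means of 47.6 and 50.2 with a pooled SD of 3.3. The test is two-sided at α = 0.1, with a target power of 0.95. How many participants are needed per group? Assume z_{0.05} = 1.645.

Cohen's d = |M₁ − M₂| / SD_pooled = |47.6 − 50.2| / 3.3 = 2.6 / 3.3 = 0.788.
For two independent groups with equal n: n = 2·((z_{α/2} + z_β) / d)².
z_{α/2} + z_β = 1.645 + 1.645 = 3.290.
n = 2 × (3.290 / 0.788)² = 2 × 4.175² = 2 × 17.43 = 34.9.
Round up to the next whole participant.

n = 35 per group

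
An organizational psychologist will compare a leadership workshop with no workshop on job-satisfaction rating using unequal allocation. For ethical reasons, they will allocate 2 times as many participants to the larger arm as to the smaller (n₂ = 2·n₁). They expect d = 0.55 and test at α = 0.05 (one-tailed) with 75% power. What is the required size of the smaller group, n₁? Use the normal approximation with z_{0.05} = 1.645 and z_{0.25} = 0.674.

With allocation ratio k = n₂/n₁ = 2, Var(x̄₁−x̄₂) = σ²(1/n₁ + 1/(k·n₁)) = σ²·(k+1)/(k·n₁).
So n₁ = (1 + 1/k)·((z_{α} + z_β)/d)² = 1.500 × (2.319/0.55)².
n₁ = 1.500 × 17.78 = 26.7.
Round up: n₁ = 27, giving n₂ = 2 × 27 = 54.

n₁ = 27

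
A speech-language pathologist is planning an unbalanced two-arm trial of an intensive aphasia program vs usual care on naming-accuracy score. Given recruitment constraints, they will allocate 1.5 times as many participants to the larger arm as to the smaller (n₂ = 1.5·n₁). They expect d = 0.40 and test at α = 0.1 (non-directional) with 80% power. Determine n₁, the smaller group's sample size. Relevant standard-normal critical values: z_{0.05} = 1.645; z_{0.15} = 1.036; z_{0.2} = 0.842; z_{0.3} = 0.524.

n₁ = 65

With allocation ratio k = n₂/n₁ = 1.5, Var(x̄₁−x̄₂) = σ²(1/n₁ + 1/(k·n₁)) = σ²·(k+1)/(k·n₁).
So n₁ = (1 + 1/k)·((z_{α/2} + z_β)/d)² = 1.667 × (2.487/0.40)².
n₁ = 1.667 × 38.66 = 64.4.
Round up: n₁ = 65, giving n₂ = ⌈1.5 × 65⌉ = ⌈97.5⌉ = 98.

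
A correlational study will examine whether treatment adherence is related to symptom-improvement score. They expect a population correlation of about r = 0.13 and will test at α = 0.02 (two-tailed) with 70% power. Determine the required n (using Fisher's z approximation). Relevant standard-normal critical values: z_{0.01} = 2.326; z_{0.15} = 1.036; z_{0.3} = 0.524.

Fisher's z: C = ½·ln((1+r)/(1−r)) = ½·ln(1.2989) = 0.1307.
n = ((z_{α/2} + z_β)/C)² + 3.
(2.326 + 0.524) / 0.1307 = 2.850 / 0.1307 = 21.806.
n = 21.806² + 3 = 475.49 + 3 = 478.5.
Round up.

n = 479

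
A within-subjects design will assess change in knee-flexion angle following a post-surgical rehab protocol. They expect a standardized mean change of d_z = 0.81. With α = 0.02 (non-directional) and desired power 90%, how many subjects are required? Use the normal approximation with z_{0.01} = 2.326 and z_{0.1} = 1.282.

n = 20 pairs

For a paired (one-sample on differences) test: n = ((z_{α/2} + z_β) / d)².
z_{α/2} + z_β = 2.326 + 1.282 = 3.608.
n = (3.608 / 0.81)² = 4.454² = 19.84.
Round up.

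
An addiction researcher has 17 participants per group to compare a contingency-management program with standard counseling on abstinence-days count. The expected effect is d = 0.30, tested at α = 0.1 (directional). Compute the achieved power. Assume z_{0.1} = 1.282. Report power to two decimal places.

power ≈ 0.34

For two equal groups, power = Φ(d·√(n/2) − z_{α}).
d·√(n/2) = 0.30 × √(17/2) = 0.30 × 2.915 = 0.875.
z_β = 0.875 − 1.282 = -0.407.
Power = Φ(-0.407) = 0.342.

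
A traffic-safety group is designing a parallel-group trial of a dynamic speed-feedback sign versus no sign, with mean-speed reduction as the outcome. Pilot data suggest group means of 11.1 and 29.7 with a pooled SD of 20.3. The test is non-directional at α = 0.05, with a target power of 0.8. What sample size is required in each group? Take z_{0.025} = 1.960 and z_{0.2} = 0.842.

Cohen's d = |M₁ − M₂| / SD_pooled = |11.1 − 29.7| / 20.3 = 18.6 / 20.3 = 0.916.
For two independent groups with equal n: n = 2·((z_{α/2} + z_β) / d)².
z_{α/2} + z_β = 1.960 + 0.842 = 2.802.
n = 2 × (2.802 / 0.916)² = 2 × 3.059² = 2 × 9.36 = 18.7.
Round up to the next whole participant.

n = 19 per group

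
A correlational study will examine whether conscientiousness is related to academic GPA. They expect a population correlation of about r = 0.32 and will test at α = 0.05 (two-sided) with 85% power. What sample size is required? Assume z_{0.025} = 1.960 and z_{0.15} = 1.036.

n = 85

Fisher's z: C = ½·ln((1+r)/(1−r)) = ½·ln(1.9412) = 0.3316.
n = ((z_{α/2} + z_β)/C)² + 3.
(1.960 + 1.036) / 0.3316 = 2.996 / 0.3316 = 9.035.
n = 9.035² + 3 = 81.63 + 3 = 84.6.
Round up.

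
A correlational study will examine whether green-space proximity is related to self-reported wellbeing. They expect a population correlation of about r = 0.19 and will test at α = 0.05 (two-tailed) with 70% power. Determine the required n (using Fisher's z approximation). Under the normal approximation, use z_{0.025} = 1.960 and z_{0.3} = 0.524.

n = 170

Fisher's z: C = ½·ln((1+r)/(1−r)) = ½·ln(1.4691) = 0.1923.
n = ((z_{α/2} + z_β)/C)² + 3.
(1.960 + 0.524) / 0.1923 = 2.484 / 0.1923 = 12.917.
n = 12.917² + 3 = 166.86 + 3 = 169.9.
Round up.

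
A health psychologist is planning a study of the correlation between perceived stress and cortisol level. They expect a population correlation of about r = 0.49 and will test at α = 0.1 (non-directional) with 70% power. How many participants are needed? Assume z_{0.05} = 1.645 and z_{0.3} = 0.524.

n = 20

Fisher's z: C = ½·ln((1+r)/(1−r)) = ½·ln(2.9216) = 0.5361.
n = ((z_{α/2} + z_β)/C)² + 3.
(1.645 + 0.524) / 0.5361 = 2.169 / 0.5361 = 4.046.
n = 4.046² + 3 = 16.37 + 3 = 19.4.
Round up.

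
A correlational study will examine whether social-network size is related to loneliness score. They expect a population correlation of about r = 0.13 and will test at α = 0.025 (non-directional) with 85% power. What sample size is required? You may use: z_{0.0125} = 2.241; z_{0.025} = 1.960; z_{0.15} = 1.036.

n = 632

Fisher's z: C = ½·ln((1+r)/(1−r)) = ½·ln(1.2989) = 0.1307.
n = ((z_{α/2} + z_β)/C)² + 3.
(2.241 + 1.036) / 0.1307 = 3.277 / 0.1307 = 25.073.
n = 25.073² + 3 = 628.64 + 3 = 631.6.
Round up.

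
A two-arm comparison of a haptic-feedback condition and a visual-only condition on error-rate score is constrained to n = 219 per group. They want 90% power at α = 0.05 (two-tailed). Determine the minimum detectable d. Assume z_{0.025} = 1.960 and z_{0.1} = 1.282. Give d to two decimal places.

d_min ≈ 0.31

For two independent groups of n = 219 each: d_min = (z_{α/2} + z_β)·√(2/n).
z-sum = 1.960 + 1.282 = 3.242.
d_min = 3.242 × √(2/219) = 3.242 × 0.0956 = 0.310.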